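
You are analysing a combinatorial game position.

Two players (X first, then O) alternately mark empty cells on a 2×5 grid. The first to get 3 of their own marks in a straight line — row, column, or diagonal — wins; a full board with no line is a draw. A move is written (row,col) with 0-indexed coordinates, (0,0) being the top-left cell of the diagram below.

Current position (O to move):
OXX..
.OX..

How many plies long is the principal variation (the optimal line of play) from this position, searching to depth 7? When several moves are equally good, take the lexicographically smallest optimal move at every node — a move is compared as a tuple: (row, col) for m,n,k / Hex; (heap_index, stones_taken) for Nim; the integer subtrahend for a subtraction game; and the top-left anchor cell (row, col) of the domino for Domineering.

ply 1, O at OXX../.OX.. | (0,3)=+0→OXXO./.OX..*; (0,4)=-1→OXX.O/.OX..; (1,0)=-1→OXX../OOX..; (1,3)=-1→OXX../.OXO.; (1,4)=-1→OXX../.OX.O
ply 2, X at OXXO./.OX.. | (0,4)=+0→OXXOX/.OX..*; (1,0)=+0→OXXO./XOX..; (1,3)=+0→OXXO./.OXX.; (1,4)=+0→OXXO./.OX.X
ply 3, O at OXXOX/.OX.. | (1,0)=+0→OXXOX/OOX..*; (1,3)=+0→OXXOX/.OXO.; (1,4)=+0→OXXOX/.OX.O
ply 4, X at OXXOX/OOX.. | (1,3)=+0→OXXOX/OOXX.*; (1,4)=+0→OXXOX/OOX.X
ply 5, O at OXXOX/OOXX. | (1,4)=+0→OXXOX/OOXXO*
ply 6: OXXOX/OOXXO is terminal +0 (X); from OXX../.OX.. depth 7

PV length from [OXX../.OX..]: 5 plies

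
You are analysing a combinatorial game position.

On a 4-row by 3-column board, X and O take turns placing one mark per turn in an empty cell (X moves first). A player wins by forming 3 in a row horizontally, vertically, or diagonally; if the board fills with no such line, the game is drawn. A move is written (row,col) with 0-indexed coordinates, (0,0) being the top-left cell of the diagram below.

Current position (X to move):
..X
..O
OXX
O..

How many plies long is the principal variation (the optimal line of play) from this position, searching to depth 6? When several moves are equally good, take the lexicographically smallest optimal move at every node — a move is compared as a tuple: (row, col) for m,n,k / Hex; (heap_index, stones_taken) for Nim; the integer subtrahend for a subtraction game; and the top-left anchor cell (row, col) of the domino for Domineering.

p1 X@[..X/..O/OXX/O..]: (0,0)[X.X/..O/OXX/O..]-1 (0,1)[.XX/..O/OXX/O..]-1 (1,0)[..X/X.O/OXX/O..]+0* (1,1)[..X/.XO/OXX/O..]-1 (3,1)[..X/..O/OXX/OX.]-1 (3,2)[..X/..O/OXX/O.X]-1
p2 O@[..X/X.O/OXX/O..]: (0,0)[O.X/X.O/OXX/O..]-1 (0,1)[.OX/X.O/OXX/O..]-1 (1,1)[..X/XOO/OXX/O..]-1 (3,1)[..X/X.O/OXX/OO.]-1 (3,2)[..X/X.O/OXX/O.O]+0*
p3 X@[..X/X.O/OXX/O.O]: (0,0)[X.X/X.O/OXX/O.O]-1 (0,1)[.XX/X.O/OXX/O.O]-1 (1,1)[..X/XXO/OXX/O.O]-1 (3,1)[..X/X.O/OXX/OXO]+0*
p4 O@[..X/X.O/OXX/OXO]: (0,0)[O.X/X.O/OXX/OXO]-1 (0,1)[.OX/X.O/OXX/OXO]-1 (1,1)[..X/XOO/OXX/OXO]+0*
p5 X@[..X/XOO/OXX/OXO]: (0,0)[X.X/XOO/OXX/OXO]+0* (0,1)[.XX/XOO/OXX/OXO]+0
p6 O@[X.X/XOO/OXX/OXO]: (0,1)[XOX/XOO/OXX/OXO]+0*
p7 X@[XOX/XOO/OXX/OXO] terminal +0; root [..X/..O/OXX/O..] d6

PV length from [..X/..O/OXX/O..]: 6 plies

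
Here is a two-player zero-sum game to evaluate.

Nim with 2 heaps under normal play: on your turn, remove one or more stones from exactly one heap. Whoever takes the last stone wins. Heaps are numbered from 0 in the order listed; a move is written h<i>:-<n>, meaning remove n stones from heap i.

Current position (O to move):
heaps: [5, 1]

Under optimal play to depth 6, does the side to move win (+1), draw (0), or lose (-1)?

ply 1, O at (5,1) | h0:-1=-1→(4,1); h0:-2=-1→(3,1); h0:-3=-1→(2,1); h0:-4=+1→(1,1)*; h0:-5=-1→(0,1); h1:-1=-1→(5,0)
ply 2, X at (1,1) | h0:-1=-1→(0,1)*; h1:-1=-1→(1,0)
ply 3, O at (0,1) | h1:-1=+1→(0,0)*
ply 4: (0,0) is terminal -1 (X); from (5,1) depth 6

value((5,1), O) = +1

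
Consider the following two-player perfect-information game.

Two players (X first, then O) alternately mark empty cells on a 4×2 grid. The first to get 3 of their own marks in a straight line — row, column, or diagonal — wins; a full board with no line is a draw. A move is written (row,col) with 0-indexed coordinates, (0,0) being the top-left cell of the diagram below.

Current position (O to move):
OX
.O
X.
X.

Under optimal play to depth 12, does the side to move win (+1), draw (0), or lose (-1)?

[OX/.O/X./X.] O move#1: (1,0):+0/OX/OO/X./X.*, (2,1):-1/OX/.O/XO/X., (3,1):-1/OX/.O/X./XO
[OX/OO/X./X.] X move#2: (2,1):+0/OX/OO/XX/X.*, (3,1):+0/OX/OO/X./XX
[OX/OO/XX/X.] O move#3: (3,1):+0/OX/OO/XX/XO*
[OX/OO/XX/XO] end (terminal +0, X#4); searched OX/.O/X./X. to 12

value(OX/.O/X./X., O) = 0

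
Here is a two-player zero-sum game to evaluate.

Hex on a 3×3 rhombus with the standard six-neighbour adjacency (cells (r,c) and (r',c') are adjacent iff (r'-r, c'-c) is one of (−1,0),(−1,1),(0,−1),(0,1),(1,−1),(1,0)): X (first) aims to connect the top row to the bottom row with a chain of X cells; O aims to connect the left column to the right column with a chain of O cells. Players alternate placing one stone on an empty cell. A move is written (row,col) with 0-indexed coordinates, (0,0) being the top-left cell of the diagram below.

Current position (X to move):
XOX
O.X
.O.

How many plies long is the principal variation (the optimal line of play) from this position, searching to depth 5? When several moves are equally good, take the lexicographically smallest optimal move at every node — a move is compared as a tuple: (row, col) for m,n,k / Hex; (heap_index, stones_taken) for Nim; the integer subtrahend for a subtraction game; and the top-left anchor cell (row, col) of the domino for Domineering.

PV length from [XOX/O.X/.O.]: 3 plies

[XOX/O.X/.O.] X move#1: (1,1):+1/XOX/OXX/.O.*, (2,0):+1/XOX/O.X/XO., (2,2):+1/XOX/O.X/.OX
[XOX/OXX/.O.] O move#2: (2,0):-1/XOX/OXX/OO.*, (2,2):-1/XOX/OXX/.OO
[XOX/OXX/OO.] X move#3: (2,2):+1/XOX/OXX/OOX*
[XOX/OXX/OOX] end (terminal -1, O#4); searched XOX/O.X/.O. to 5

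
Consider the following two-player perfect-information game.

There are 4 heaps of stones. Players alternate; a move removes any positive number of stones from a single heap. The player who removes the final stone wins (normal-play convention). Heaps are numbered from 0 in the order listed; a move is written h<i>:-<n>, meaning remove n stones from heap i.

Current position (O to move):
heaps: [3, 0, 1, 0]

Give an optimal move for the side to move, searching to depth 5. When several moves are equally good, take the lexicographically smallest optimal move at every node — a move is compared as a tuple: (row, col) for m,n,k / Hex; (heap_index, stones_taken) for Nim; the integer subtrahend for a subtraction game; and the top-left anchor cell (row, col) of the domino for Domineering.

p1 O@[(3,0,1,0)]: h0:-1[(2,0,1,0)]-1 h0:-2[(1,0,1,0)]+1* h0:-3[(0,0,1,0)]-1 h2:-1[(3,0,0,0)]-1
p2 X@[(1,0,1,0)]: h0:-1[(0,0,1,0)]-1* h2:-1[(1,0,0,0)]-1
p3 O@[(0,0,1,0)]: h2:-1[(0,0,0,0)]+1*
p4 X@[(0,0,0,0)] terminal -1; root [(3,0,1,0)] d5

O's best at [(3,0,1,0)]: h0:-2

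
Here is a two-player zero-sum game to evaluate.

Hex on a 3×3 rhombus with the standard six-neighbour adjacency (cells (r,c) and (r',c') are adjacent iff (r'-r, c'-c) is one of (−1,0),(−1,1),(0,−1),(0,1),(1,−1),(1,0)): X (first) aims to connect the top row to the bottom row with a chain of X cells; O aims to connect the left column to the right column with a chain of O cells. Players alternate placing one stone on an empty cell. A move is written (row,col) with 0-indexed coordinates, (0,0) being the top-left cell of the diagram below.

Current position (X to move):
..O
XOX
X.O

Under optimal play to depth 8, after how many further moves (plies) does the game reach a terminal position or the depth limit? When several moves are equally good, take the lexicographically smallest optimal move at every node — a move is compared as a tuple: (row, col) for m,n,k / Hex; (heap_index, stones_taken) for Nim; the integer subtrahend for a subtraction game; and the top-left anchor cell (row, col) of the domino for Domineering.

p1 X@[..O/XOX/X.O]: (0,0)[X.O/XOX/X.O]+1* (0,1)[.XO/XOX/X.O]+1 (2,1)[..O/XOX/XXO]+1
p2 O@[X.O/XOX/X.O] terminal -1; root [..O/XOX/X.O] d8

PV length from [..O/XOX/X.O]: 1 ply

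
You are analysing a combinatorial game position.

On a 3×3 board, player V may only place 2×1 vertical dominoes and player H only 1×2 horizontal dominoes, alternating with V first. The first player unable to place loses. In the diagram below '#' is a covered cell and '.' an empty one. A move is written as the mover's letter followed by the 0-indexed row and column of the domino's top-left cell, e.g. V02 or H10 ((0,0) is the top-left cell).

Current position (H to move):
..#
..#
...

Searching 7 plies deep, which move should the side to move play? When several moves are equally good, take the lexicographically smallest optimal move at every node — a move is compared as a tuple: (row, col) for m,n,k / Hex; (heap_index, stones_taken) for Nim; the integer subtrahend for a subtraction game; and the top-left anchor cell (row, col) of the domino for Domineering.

H's best at [..#/..#/...]: H10

ply 1, H at ..#/..#/... | H00=-1→###/..#/...; H10=+1→..#/###/...*; H20=-1→..#/..#/##.; H21=-1→..#/..#/.##
ply 2: ..#/###/... is terminal -1 (V); from ..#/..#/... depth 7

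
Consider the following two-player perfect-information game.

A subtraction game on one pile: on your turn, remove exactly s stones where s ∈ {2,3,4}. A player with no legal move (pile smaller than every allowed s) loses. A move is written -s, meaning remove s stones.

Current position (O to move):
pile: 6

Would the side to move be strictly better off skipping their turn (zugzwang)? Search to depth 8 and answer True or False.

zugzwang(6, O) = True

[6] O move#1: -2:-1/4*, -3:-1/3, -4:-1/2
[4] X move#2: -2:-1/2, -3:+1/1*, -4:+1/0
[1] end (terminal -1, O#3); searched 6 to 8
suppose O passes — search the same position with X to move:
pass> [6] X move#1: -2:-1/4*, -3:-1/3, -4:-1/2
pass> [4] O move#2: -2:-1/2, -3:+1/1*, -4:+1/0
pass> [1] end (terminal -1, X#3); searched 6 to 8
for O: play -1, pass +1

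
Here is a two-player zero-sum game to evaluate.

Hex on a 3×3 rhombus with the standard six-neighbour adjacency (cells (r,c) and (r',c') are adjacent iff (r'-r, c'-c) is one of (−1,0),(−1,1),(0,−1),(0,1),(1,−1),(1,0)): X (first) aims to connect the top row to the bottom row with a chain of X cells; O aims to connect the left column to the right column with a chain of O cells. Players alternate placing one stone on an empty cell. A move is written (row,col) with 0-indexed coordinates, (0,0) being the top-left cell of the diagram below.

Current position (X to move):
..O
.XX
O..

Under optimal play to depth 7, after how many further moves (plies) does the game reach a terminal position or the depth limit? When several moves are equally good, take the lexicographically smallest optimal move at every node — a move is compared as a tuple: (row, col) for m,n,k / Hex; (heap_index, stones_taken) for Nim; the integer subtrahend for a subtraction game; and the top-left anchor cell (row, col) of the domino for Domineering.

PV length from [..O/.XX/O..]: 5 plies

ply 1, X at ..O/.XX/O.. | (0,0)=+1→X.O/.XX/O..*; (0,1)=+1→.XO/.XX/O..; (1,0)=+1→..O/XXX/O..; (2,1)=-1→..O/.XX/OX.; (2,2)=-1→..O/.XX/O.X
ply 2, O at X.O/.XX/O.. | (0,1)=-1→XOO/.XX/O..*; (1,0)=-1→X.O/OXX/O..; (2,1)=-1→X.O/.XX/OO.; (2,2)=-1→X.O/.XX/O.O
ply 3, X at XOO/.XX/O.. | (1,0)=+1→XOO/XXX/O..*; (2,1)=-1→XOO/.XX/OX.; (2,2)=-1→XOO/.XX/O.X
ply 4, O at XOO/XXX/O.. | (2,1)=-1→XOO/XXX/OO.*; (2,2)=-1→XOO/XXX/O.O
ply 5, X at XOO/XXX/OO. | (2,2)=+1→XOO/XXX/OOX*
ply 6: XOO/XXX/OOX is terminal -1 (O); from ..O/.XX/O.. depth 7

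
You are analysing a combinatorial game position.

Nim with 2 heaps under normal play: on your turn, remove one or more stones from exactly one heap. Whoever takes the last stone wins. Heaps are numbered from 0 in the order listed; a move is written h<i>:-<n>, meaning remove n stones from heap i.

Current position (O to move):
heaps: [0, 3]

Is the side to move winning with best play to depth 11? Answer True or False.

p1 O@[(0,3)]: h1:-1[(0,2)]-1 h1:-2[(0,1)]-1 h1:-3[(0,0)]+1*
p2 X@[(0,0)] terminal -1; root [(0,3)] d11

O winning at [(0,3)]: True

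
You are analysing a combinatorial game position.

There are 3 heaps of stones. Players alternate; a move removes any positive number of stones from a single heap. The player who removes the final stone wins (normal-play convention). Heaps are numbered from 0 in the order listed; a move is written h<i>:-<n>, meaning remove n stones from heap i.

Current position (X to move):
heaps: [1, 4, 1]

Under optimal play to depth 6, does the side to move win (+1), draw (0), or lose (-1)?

ply 1, X at (1,4,1) | h0:-1=-1→(0,4,1); h1:-1=-1→(1,3,1); h1:-2=-1→(1,2,1); h1:-3=-1→(1,1,1); h1:-4=+1→(1,0,1)*; h2:-1=-1→(1,4,0)
ply 2, O at (1,0,1) | h0:-1=-1→(0,0,1)*; h2:-1=-1→(1,0,0)
ply 3, X at (0,0,1) | h2:-1=+1→(0,0,0)*
ply 4: (0,0,0) is terminal -1 (O); from (1,4,1) depth 6

value((1,4,1), X) = +1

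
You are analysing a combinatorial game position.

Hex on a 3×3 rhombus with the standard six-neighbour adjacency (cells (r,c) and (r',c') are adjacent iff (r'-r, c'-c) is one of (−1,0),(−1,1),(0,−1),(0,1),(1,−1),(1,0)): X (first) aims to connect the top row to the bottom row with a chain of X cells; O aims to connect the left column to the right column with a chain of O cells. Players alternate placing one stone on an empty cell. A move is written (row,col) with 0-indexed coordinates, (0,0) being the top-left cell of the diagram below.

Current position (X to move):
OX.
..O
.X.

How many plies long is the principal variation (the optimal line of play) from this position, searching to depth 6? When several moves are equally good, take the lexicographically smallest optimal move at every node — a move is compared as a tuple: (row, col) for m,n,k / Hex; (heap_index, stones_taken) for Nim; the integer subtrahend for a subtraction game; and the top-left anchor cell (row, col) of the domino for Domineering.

[OX./..O/.X.] X move#1: (0,2):-1/OXX/..O/.X., (1,0):+1/OX./X.O/.X.*, (1,1):+1/OX./.XO/.X., (2,0):+1/OX./..O/XX., (2,2):-1/OX./..O/.XX
[OX./X.O/.X.] O move#2: (0,2):-1/OXO/X.O/.X.*, (1,1):-1/OX./XOO/.X., (2,0):-1/OX./X.O/OX., (2,2):-1/OX./X.O/.XO
[OXO/X.O/.X.] X move#3: (1,1):+1/OXO/XXO/.X.*, (2,0):+1/OXO/X.O/XX., (2,2):+1/OXO/X.O/.XX
[OXO/XXO/.X.] end (terminal -1, O#4); searched OX./..O/.X. to 6

PV length from [OX./..O/.X.]: 3 plies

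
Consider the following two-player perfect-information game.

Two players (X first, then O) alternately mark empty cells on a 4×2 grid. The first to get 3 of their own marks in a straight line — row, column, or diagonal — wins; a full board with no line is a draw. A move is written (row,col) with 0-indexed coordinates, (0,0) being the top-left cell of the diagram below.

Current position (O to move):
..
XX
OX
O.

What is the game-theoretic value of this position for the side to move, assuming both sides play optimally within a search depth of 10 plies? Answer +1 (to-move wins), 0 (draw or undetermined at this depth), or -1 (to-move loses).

p1 O@[../XX/OX/O.]: (0,0)[O./XX/OX/O.]-1* (0,1)[.O/XX/OX/O.]-1 (3,1)[../XX/OX/OO]-1
p2 X@[O./XX/OX/O.]: (0,1)[OX/XX/OX/O.]+1* (3,1)[O./XX/OX/OX]+1
p3 O@[OX/XX/OX/O.] terminal -1; root [../XX/OX/O.] d10

value(../XX/OX/O., O) = -1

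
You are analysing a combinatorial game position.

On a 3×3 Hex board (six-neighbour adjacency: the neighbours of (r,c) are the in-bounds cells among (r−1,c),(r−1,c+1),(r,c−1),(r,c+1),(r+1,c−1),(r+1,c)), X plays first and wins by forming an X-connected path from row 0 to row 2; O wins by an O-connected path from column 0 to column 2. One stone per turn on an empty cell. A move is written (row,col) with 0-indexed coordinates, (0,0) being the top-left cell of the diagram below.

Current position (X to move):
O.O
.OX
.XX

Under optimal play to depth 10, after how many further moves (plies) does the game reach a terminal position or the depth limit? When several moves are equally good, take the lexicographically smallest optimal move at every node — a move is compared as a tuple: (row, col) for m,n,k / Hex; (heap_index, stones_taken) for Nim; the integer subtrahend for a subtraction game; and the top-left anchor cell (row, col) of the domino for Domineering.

PV length from [O.O/.OX/.XX]: 2 plies

ply 1, X at O.O/.OX/.XX | (0,1)=-1→OXO/.OX/.XX*; (1,0)=-1→O.O/XOX/.XX; (2,0)=-1→O.O/.OX/XXX
ply 2, O at OXO/.OX/.XX | (1,0)=+1→OXO/OOX/.XX*; (2,0)=+1→OXO/.OX/OXX
ply 3: OXO/OOX/.XX is terminal -1 (X); from O.O/.OX/.XX depth 10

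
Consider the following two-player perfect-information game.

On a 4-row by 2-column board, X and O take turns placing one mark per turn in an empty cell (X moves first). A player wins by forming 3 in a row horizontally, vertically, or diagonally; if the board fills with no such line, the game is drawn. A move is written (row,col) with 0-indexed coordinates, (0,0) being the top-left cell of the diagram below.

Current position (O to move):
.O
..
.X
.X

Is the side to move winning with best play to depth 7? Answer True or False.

ply 1, O at .O/../.X/.X | (0,0)=-1→OO/../.X/.X; (1,0)=-1→.O/O./.X/.X; (1,1)=+0→.O/.O/.X/.X*; (2,0)=-1→.O/../OX/.X; (3,0)=-1→.O/../.X/OX
ply 2, X at .O/.O/.X/.X | (0,0)=+0→XO/.O/.X/.X*; (1,0)=+0→.O/XO/.X/.X; (2,0)=+0→.O/.O/XX/.X; (3,0)=+0→.O/.O/.X/XX
ply 3, O at XO/.O/.X/.X | (1,0)=+0→XO/OO/.X/.X*; (2,0)=+0→XO/.O/OX/.X; (3,0)=+0→XO/.O/.X/OX
ply 4, X at XO/OO/.X/.X | (2,0)=+0→XO/OO/XX/.X*; (3,0)=+0→XO/OO/.X/XX
ply 5, O at XO/OO/XX/.X | (3,0)=+0→XO/OO/XX/OX*
ply 6: XO/OO/XX/OX is terminal +0 (X); from .O/../.X/.X depth 7

O winning at [.O/../.X/.X]: False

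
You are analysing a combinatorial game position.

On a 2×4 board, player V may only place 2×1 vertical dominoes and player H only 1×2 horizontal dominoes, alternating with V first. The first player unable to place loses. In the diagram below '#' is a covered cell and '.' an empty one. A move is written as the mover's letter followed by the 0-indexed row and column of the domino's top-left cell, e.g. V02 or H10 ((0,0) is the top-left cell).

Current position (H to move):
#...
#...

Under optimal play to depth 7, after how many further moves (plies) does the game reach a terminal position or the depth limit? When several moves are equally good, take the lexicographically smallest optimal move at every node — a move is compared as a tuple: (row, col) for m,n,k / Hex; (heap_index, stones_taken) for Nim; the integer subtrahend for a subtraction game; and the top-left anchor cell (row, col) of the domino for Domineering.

p1 H@[#.../#...]: H01[###./#...]+1* H02[#.##/#...]+1 H11[#.../###.]+1 H12[#.../#.##]+1
p2 V@[###./#...]: V03[####/#..#]-1*
p3 H@[####/#..#]: H11[####/####]+1*
p4 V@[####/####] terminal -1; root [#.../#...] d7

PV length from [#.../#...]: 3 plies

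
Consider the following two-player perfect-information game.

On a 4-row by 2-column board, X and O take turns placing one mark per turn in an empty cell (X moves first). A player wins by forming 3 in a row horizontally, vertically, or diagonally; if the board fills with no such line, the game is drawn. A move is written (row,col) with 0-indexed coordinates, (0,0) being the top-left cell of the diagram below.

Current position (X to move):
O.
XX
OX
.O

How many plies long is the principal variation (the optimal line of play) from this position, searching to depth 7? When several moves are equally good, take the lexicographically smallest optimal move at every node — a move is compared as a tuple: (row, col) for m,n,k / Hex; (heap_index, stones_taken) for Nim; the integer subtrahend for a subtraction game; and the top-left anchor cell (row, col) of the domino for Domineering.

p1 X@[O./XX/OX/.O]: (0,1)[OX/XX/OX/.O]+1* (3,0)[O./XX/OX/XO]+0
p2 O@[OX/XX/OX/.O] terminal -1; root [O./XX/OX/.O] d7

PV length from [O./XX/OX/.O]: 1 ply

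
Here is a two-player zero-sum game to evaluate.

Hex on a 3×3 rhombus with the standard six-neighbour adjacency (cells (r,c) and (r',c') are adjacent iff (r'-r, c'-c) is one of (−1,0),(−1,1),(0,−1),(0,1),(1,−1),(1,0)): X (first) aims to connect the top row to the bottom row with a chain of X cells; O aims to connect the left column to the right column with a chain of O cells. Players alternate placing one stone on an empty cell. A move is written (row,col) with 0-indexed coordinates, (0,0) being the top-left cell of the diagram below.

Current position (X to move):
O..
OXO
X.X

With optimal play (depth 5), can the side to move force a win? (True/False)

X winning at [O../OXO/X.X]: True

p1 X@[O../OXO/X.X]: (0,1)[OX./OXO/X.X]+1* (0,2)[O.X/OXO/X.X]+1 (2,1)[O../OXO/XXX]+1
p2 O@[OX./OXO/X.X] terminal -1; root [O../OXO/X.X] d5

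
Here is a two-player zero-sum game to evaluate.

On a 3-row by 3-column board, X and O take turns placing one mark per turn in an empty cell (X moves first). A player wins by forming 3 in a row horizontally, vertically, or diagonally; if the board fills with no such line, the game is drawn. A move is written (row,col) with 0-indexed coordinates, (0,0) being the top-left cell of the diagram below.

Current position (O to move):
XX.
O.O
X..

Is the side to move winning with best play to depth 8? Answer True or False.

ply 1, O at XX./O.O/X.. | (0,2)=+1→XXO/O.O/X..*; (1,1)=+1→XX./OOO/X..; (2,1)=-1→XX./O.O/XO.; (2,2)=-1→XX./O.O/X.O
ply 2, X at XXO/O.O/X.. | (1,1)=-1→XXO/OXO/X..*; (2,1)=-1→XXO/O.O/XX.; (2,2)=-1→XXO/O.O/X.X
ply 3, O at XXO/OXO/X.. | (2,1)=-1→XXO/OXO/XO.; (2,2)=+1→XXO/OXO/X.O*
ply 4: XXO/OXO/X.O is terminal -1 (X); from XX./O.O/X.. depth 8

O winning at [XX./O.O/X..]: True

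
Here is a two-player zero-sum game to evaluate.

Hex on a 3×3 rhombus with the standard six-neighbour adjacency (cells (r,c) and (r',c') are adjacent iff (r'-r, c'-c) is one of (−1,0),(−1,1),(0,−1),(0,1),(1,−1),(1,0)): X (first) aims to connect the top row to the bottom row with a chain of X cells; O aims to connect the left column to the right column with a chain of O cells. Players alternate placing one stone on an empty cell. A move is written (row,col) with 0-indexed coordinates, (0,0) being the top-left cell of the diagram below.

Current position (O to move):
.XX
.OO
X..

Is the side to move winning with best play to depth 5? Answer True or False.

O winning at [.XX/.OO/X..]: True

ply 1, O at .XX/.OO/X.. | (0,0)=-1→OXX/.OO/X..; (1,0)=+1→.XX/OOO/X..*; (2,1)=-1→.XX/.OO/XO.; (2,2)=-1→.XX/.OO/X.O
ply 2: .XX/OOO/X.. is terminal -1 (X); from .XX/.OO/X.. depth 5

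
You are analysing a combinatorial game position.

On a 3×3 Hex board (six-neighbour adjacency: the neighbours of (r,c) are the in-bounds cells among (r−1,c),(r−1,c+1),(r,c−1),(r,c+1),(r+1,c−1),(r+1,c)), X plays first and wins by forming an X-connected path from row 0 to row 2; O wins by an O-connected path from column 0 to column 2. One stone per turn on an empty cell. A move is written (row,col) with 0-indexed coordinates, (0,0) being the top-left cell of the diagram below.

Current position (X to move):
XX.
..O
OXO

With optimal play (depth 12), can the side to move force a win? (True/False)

X winning at [XX./..O/OXO]: True

ply 1, X at XX./..O/OXO | (0,2)=-1→XXX/..O/OXO; (1,0)=-1→XX./X.O/OXO; (1,1)=+1→XX./.XO/OXO*
ply 2: XX./.XO/OXO is terminal -1 (O); from XX./..O/OXO depth 12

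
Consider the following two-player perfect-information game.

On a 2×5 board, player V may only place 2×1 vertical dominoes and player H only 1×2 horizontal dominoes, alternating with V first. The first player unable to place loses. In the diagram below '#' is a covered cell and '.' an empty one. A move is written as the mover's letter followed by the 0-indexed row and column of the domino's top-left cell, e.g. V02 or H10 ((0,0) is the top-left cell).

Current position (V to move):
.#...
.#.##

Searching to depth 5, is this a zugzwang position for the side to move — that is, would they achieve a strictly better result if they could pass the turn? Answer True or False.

[.#.../.#.##] V move#1: V00:-1/##.../##.##, V02:+1/.##../.####*
[.##../.####] H move#2: H03:-1/.####/.####*
[.####/.####] V move#3: V00:+1/#####/#####*
[#####/#####] end (terminal -1, H#4); searched .#.../.#.## to 5
if V skipped the turn, H would face:
~ [.#.../.#.##] H move#1: H02:-1/.###./.#.##*, H03:-1/.#.##/.#.##
~ [.###./.#.##] V move#2: V00:+1/####./##.##*
~ [####./##.##] end (terminal -1, H#3); searched .#.../.#.## to 5
compare (V): move=+1 vs pass=+1

zugzwang(.#.../.#.##, V) = False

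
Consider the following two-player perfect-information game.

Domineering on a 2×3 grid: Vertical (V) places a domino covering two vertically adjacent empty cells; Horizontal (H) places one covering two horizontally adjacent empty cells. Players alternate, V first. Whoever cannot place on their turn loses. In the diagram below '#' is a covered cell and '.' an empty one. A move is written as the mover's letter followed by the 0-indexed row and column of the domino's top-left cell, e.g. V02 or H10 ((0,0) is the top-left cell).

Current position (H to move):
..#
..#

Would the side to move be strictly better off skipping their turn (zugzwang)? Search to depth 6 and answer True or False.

zugzwang(..#/..#, H) = False

ply 1, H at ..#/..# | H00=+1→###/..#*; H10=+1→..#/###
ply 2: ###/..# is terminal -1 (V); from ..#/..# depth 6
pass branch (V moves first from the same position):
  | ply 1, V at ..#/..# | V00=+1→#.#/#.#*; V01=+1→.##/.##
  | ply 2: #.#/#.# is terminal -1 (H); from ..#/..# depth 6
H moving scores +1; H passing scores -1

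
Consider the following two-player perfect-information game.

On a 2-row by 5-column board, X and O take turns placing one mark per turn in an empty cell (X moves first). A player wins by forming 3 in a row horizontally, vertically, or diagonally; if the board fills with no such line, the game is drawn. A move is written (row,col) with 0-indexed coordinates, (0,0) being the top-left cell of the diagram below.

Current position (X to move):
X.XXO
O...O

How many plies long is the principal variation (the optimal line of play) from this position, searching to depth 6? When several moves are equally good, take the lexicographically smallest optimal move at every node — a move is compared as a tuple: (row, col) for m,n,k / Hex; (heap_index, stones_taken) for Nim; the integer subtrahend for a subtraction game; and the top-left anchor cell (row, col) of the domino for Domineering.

PV length from [X.XXO/O...O]: 1 ply

ply 1, X at X.XXO/O...O | (0,1)=+1→XXXXO/O...O*; (1,1)=+0→X.XXO/OX..O; (1,2)=+0→X.XXO/O.X.O; (1,3)=+0→X.XXO/O..XO
ply 2: XXXXO/O...O is terminal -1 (O); from X.XXO/O...O depth 6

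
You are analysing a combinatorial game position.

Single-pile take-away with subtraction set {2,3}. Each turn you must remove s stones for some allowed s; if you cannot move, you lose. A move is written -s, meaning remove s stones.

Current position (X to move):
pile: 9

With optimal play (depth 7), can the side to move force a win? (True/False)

p1 X@[9]: -2[7]-1 -3[6]+1*
p2 O@[6]: -2[4]-1* -3[3]-1
p3 X@[4]: -2[2]-1 -3[1]+1*
p4 O@[1] terminal -1; root [9] d7

X winning at [9]: True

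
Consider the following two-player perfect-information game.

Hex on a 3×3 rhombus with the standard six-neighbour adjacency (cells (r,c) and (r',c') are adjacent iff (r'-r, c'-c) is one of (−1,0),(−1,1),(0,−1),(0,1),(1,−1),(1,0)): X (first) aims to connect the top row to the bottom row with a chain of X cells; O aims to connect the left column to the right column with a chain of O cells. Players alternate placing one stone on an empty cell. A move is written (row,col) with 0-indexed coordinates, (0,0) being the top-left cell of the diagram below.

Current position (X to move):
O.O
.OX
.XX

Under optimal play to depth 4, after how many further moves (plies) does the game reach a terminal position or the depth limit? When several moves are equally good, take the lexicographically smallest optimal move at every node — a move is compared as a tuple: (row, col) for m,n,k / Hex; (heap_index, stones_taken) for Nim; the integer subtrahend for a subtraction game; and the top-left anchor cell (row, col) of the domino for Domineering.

PV length from [O.O/.OX/.XX]: 2 plies

ply 1, X at O.O/.OX/.XX | (0,1)=-1→OXO/.OX/.XX*; (1,0)=-1→O.O/XOX/.XX; (2,0)=-1→O.O/.OX/XXX
ply 2, O at OXO/.OX/.XX | (1,0)=+1→OXO/OOX/.XX*; (2,0)=+1→OXO/.OX/OXX
ply 3: OXO/OOX/.XX is terminal -1 (X); from O.O/.OX/.XX depth 4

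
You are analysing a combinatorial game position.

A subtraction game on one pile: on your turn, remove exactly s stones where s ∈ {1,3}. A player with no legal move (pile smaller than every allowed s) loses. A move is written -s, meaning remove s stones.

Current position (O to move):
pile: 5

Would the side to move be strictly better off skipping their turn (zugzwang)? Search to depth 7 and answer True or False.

zugzwang(5, O) = False

[5] O move#1: -1:+1/4*, -3:+1/2
[4] X move#2: -1:-1/3*, -3:-1/1
[3] O move#3: -1:+1/2*, -3:+1/0
[2] X move#4: -1:-1/1*
[1] O move#5: -1:+1/0*
[0] end (terminal -1, X#6); searched 5 to 7
if O skipped the turn, X would face:
~ [5] X move#1: -1:+1/4*, -3:+1/2
~ [4] O move#2: -1:-1/3*, -3:-1/1
~ [3] X move#3: -1:+1/2*, -3:+1/0
~ [2] O move#4: -1:-1/1*
~ [1] X move#5: -1:+1/0*
~ [0] end (terminal -1, O#6); searched 5 to 7
compare (O): move=+1 vs pass=-1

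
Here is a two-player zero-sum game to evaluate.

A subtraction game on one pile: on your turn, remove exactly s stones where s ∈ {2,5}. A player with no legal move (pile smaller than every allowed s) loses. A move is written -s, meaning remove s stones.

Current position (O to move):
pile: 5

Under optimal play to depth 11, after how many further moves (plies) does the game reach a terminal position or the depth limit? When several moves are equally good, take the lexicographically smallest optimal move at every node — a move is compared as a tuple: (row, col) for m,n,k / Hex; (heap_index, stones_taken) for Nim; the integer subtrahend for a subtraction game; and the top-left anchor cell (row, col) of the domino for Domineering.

PV length from [5]: 1 ply

ply 1, O at 5 | -2=-1→3; -5=+1→0*
ply 2: 0 is terminal -1 (X); from 5 depth 11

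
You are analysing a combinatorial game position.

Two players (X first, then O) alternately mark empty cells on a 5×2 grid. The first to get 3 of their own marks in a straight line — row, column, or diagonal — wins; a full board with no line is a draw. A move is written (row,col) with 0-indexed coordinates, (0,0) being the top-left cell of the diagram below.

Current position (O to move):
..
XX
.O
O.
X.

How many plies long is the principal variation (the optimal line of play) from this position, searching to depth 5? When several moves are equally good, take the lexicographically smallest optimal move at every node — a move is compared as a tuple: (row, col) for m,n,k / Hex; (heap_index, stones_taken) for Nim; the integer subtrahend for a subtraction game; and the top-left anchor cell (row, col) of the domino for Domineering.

PV length from [../XX/.O/O./X.]: 5 plies

p1 O@[../XX/.O/O./X.]: (0,0)[O./XX/.O/O./X.]+0* (0,1)[.O/XX/.O/O./X.]+0 (2,0)[../XX/OO/O./X.]+0 (3,1)[../XX/.O/OO/X.]+0 (4,1)[../XX/.O/O./XO]+0
p2 X@[O./XX/.O/O./X.]: (0,1)[OX/XX/.O/O./X.]+0* (2,0)[O./XX/XO/O./X.]+0 (3,1)[O./XX/.O/OX/X.]+0 (4,1)[O./XX/.O/O./XX]+0
p3 O@[OX/XX/.O/O./X.]: (2,0)[OX/XX/OO/O./X.]+0* (3,1)[OX/XX/.O/OO/X.]+0 (4,1)[OX/XX/.O/O./XO]+0
p4 X@[OX/XX/OO/O./X.]: (3,1)[OX/XX/OO/OX/X.]+0* (4,1)[OX/XX/OO/O./XX]+0
p5 O@[OX/XX/OO/OX/X.]: (4,1)[OX/XX/OO/OX/XO]+0*
p6 X@[OX/XX/OO/OX/XO] terminal +0; root [../XX/.O/O./X.] d5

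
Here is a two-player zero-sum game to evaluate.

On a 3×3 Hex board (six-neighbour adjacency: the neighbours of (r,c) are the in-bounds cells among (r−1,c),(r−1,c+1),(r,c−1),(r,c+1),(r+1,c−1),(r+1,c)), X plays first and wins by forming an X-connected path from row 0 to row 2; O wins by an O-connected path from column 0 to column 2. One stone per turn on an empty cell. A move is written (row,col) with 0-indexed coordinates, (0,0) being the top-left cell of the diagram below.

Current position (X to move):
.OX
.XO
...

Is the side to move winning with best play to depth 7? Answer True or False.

ply 1, X at .OX/.XO/... | (0,0)=+1→XOX/.XO/...*; (1,0)=+1→.OX/XXO/...; (2,0)=+1→.OX/.XO/X..; (2,1)=+1→.OX/.XO/.X.; (2,2)=+1→.OX/.XO/..X
ply 2, O at XOX/.XO/... | (1,0)=-1→XOX/OXO/...*; (2,0)=-1→XOX/.XO/O..; (2,1)=-1→XOX/.XO/.O.; (2,2)=-1→XOX/.XO/..O
ply 3, X at XOX/OXO/... | (2,0)=+1→XOX/OXO/X..*; (2,1)=+1→XOX/OXO/.X.; (2,2)=+1→XOX/OXO/..X
ply 4: XOX/OXO/X.. is terminal -1 (O); from .OX/.XO/... depth 7

X winning at [.OX/.XO/...]: True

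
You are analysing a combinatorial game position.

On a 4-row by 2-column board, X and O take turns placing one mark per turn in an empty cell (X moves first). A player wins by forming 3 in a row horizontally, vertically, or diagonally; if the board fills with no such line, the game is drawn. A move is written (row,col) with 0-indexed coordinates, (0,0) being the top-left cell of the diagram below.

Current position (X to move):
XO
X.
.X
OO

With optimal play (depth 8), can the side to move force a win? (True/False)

X winning at [XO/X./.X/OO]: True

ply 1, X at XO/X./.X/OO | (1,1)=+0→XO/XX/.X/OO; (2,0)=+1→XO/X./XX/OO*
ply 2: XO/X./XX/OO is terminal -1 (O); from XO/X./.X/OO depth 8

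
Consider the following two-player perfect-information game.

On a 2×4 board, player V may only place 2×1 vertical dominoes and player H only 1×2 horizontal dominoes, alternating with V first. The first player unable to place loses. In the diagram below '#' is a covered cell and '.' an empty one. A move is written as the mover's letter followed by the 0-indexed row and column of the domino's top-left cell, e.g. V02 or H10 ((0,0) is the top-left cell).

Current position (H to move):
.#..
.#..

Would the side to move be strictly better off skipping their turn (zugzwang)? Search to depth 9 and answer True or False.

zugzwang(.#../.#.., H) = False

p1 H@[.#../.#..]: H02[.###/.#..]+1* H12[.#../.###]+1
p2 V@[.###/.#..]: V00[####/##..]-1*
p3 H@[####/##..]: H12[####/####]+1*
p4 V@[####/####] terminal -1; root [.#../.#..] d9
if H skipped the turn, V would face:
~ p1 V@[.#../.#..]: V00[##../##..]-1 V02[.##./.##.]+1* V03[.#.#/.#.#]+1
~ p2 H@[.##./.##.] terminal -1; root [.#../.#..] d9
compare (H): move=+1 vs pass=-1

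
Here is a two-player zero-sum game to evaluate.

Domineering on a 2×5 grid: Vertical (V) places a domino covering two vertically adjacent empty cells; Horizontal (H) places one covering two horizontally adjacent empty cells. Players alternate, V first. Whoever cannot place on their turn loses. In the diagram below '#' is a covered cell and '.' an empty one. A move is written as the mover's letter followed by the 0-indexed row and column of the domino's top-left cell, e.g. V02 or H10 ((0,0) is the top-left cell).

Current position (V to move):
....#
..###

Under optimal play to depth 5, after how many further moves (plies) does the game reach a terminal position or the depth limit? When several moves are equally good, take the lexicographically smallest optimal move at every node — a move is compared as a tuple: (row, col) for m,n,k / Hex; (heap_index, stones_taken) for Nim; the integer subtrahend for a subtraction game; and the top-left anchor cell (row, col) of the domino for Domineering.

PV length from [....#/..###]: 3 plies

ply 1, V at ....#/..### | V00=-1→#...#/#.###; V01=+1→.#..#/.####*
ply 2, H at .#..#/.#### | H02=-1→.####/.####*
ply 3, V at .####/.#### | V00=+1→#####/#####*
ply 4: #####/##### is terminal -1 (H); from ....#/..### depth 5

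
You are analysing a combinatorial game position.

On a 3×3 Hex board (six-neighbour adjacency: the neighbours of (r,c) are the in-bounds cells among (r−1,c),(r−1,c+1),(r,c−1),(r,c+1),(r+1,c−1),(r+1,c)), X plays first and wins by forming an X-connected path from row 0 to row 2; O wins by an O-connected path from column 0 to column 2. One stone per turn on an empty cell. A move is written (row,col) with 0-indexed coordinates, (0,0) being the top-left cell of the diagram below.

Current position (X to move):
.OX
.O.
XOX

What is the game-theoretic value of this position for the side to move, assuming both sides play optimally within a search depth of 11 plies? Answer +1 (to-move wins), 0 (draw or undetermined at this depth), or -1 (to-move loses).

ply 1, X at .OX/.O./XOX | (0,0)=+1→XOX/.O./XOX*; (1,0)=+1→.OX/XO./XOX; (1,2)=+1→.OX/.OX/XOX
ply 2, O at XOX/.O./XOX | (1,0)=-1→XOX/OO./XOX*; (1,2)=-1→XOX/.OO/XOX
ply 3, X at XOX/OO./XOX | (1,2)=+1→XOX/OOX/XOX*
ply 4: XOX/OOX/XOX is terminal -1 (O); from .OX/.O./XOX depth 11

value(.OX/.O./XOX, X) = +1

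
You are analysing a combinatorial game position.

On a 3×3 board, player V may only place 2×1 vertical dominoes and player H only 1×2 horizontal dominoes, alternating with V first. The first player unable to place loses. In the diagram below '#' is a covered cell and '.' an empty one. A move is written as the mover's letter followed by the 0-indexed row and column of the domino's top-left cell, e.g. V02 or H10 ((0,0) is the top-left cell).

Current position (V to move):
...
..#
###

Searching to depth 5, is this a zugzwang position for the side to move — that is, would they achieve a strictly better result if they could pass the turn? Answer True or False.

zugzwang(.../..#/###, V) = False

p1 V@[.../..#/###]: V00[#../#.#/###]-1 V01[.#./.##/###]+1*
p2 H@[.#./.##/###] terminal -1; root [.../..#/###] d5
if V skipped the turn, H would face:
~ p1 H@[.../..#/###]: H00[##./..#/###]+1* H01[.##/..#/###]-1 H10[.../###/###]+1
~ p2 V@[##./..#/###] terminal -1; root [.../..#/###] d5
compare (V): move=+1 vs pass=-1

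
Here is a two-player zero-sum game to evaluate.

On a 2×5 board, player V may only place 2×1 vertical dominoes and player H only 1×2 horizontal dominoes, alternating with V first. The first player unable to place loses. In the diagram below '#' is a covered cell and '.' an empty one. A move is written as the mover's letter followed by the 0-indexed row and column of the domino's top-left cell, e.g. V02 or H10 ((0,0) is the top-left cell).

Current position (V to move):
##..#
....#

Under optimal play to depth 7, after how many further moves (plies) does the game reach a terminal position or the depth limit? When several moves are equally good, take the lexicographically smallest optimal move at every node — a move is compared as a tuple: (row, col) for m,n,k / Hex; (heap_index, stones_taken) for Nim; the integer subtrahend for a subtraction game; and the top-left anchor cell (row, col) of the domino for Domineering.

PV length from [##..#/....#]: 3 plies

ply 1, V at ##..#/....# | V02=+1→###.#/..#.#*; V03=-1→##.##/...##
ply 2, H at ###.#/..#.# | H10=-1→###.#/###.#*
ply 3, V at ###.#/###.# | V03=+1→#####/#####*
ply 4: #####/##### is terminal -1 (H); from ##..#/....# depth 7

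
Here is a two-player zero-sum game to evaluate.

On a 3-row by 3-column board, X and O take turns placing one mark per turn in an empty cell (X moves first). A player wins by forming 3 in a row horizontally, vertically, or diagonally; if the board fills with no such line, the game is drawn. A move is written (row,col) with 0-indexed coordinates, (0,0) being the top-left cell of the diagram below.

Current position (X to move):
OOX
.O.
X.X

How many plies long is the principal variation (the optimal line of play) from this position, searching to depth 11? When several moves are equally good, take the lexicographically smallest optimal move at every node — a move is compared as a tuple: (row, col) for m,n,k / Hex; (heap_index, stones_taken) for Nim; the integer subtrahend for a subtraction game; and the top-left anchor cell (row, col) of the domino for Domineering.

PV length from [OOX/.O./X.X]: 1 ply

[OOX/.O./X.X] X move#1: (1,0):-1/OOX/XO./X.X, (1,2):+1/OOX/.OX/X.X*, (2,1):+1/OOX/.O./XXX
[OOX/.OX/X.X] end (terminal -1, O#2); searched OOX/.O./X.X to 11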